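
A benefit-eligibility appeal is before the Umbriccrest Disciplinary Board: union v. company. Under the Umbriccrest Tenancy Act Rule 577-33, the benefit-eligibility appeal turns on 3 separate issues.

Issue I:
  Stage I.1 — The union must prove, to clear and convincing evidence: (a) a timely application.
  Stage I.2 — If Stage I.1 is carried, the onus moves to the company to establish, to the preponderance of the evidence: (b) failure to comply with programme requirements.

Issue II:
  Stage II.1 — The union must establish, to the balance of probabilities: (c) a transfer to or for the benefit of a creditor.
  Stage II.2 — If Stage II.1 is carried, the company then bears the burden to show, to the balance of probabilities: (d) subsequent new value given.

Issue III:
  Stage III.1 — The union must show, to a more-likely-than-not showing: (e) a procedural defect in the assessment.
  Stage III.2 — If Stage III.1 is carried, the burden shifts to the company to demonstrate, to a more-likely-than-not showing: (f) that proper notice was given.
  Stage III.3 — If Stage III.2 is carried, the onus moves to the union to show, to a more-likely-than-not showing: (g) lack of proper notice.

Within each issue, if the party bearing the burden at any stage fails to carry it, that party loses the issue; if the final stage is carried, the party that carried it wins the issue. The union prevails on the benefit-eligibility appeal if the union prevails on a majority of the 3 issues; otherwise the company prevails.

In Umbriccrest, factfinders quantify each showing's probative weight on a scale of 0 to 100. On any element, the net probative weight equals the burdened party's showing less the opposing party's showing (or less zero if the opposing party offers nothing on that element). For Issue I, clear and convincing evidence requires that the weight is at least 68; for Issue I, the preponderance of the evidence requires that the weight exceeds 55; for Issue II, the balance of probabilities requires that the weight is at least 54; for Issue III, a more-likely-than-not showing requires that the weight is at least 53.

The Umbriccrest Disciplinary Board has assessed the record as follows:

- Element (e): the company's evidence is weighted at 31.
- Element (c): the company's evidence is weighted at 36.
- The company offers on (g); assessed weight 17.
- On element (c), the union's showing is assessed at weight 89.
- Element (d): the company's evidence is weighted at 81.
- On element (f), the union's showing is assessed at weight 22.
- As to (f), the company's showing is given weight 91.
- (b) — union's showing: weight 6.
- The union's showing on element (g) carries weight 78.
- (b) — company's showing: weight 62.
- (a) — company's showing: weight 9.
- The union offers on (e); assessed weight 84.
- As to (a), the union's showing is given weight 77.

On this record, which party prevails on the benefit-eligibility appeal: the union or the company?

company

— Issue I —
At Stage I.1 the union must meet clear and convincing evidence (weight is at least 68): on (a) the weight is 77 less the opposing 9 gives net 68, which does reach 68, so (a) meets the standard.
  Stage I.1 is satisfied; the onus moves to the company.
At Stage I.2 the company must meet the preponderance of the evidence (weight exceeds 55): on (b) the weight is 62 less the opposing 6 gives net 56, > 55, so (b) meets the standard.
  The company carries the last stage.
All stages carried — the company prevails on this issue.
— Issue II —
Stage II.1 (union, the balance of probabilities, weight is at least 54): (c) net 89−36=53 < 54 — fails.
  Not every element is met, so the union fails to carry Stage II.1.
The company prevails on this issue.
— Issue III —
Stage III.1 — burden on union; standard: a more-likely-than-not showing (weight is at least 53).
    (e): 84 − 31 = 53 ≥ 53 [met]
  Stage III.1 is satisfied; the onus moves to the company.
Stage III.2 — burden on company; standard: a more-likely-than-not showing (weight is at least 53).
    (f): 91 − 22 = 69 ≥ 53 [met]
  Stage III.2 carried; the burden shifts to the union.
Stage III.3 — burden on union; standard: a more-likely-than-not showing (weight is at least 53).
    (g): 78 − 17 = 61 ≥ 53 [met]
  All elements met at the final stage.
With every stage satisfied, the union prevails on this issue.
Per-issue: Issue I → company; Issue II → company; Issue III → union. The union must prevail on a majority of issues; overall, the company prevails.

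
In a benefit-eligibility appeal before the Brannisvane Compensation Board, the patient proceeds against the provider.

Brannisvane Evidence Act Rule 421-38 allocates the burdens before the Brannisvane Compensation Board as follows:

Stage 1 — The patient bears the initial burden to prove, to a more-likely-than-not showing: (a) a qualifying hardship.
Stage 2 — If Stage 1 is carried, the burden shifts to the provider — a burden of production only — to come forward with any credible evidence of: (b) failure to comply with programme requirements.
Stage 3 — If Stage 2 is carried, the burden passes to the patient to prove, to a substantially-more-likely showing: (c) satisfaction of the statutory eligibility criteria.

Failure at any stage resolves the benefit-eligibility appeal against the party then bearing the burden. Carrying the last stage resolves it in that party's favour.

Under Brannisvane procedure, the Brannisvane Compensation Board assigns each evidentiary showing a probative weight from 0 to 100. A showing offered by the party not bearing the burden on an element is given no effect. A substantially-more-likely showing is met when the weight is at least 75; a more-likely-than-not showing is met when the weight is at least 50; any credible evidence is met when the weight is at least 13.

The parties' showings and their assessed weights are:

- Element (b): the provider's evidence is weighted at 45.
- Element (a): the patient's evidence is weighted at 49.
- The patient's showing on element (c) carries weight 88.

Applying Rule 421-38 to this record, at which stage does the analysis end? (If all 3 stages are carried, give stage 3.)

stage 1

Stage 1 (patient, a more-likely-than-not showing, weight is at least 50): (a) 49 < 50 — fails.
  Stage 1 not carried; the patient fails its burden.
The provider prevails.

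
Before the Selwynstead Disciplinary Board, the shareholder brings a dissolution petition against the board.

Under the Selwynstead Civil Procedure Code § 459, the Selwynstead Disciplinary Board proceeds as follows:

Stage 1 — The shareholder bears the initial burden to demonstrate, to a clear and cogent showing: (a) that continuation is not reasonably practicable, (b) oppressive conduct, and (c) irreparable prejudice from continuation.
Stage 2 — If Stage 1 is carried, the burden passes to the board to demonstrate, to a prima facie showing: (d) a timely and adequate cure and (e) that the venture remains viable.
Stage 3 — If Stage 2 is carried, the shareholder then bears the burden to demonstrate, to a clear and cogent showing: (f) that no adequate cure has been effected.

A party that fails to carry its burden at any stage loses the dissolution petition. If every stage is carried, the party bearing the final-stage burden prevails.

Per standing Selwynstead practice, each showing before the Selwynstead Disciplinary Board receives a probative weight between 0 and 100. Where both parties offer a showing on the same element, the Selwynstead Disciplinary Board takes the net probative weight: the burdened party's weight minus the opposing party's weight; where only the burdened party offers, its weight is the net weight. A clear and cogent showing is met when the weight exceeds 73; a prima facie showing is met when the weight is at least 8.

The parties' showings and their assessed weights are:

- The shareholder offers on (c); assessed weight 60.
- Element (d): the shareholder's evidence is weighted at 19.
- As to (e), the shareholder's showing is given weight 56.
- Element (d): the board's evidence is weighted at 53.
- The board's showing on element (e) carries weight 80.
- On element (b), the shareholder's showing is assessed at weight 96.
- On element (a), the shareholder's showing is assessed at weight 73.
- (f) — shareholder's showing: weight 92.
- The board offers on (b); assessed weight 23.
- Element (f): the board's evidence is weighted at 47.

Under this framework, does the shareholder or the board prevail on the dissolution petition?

Stage 1 (shareholder, a clear and cogent showing, weight exceeds 73): (a) 73 ≤ 73 — fails; (b) net 96−23=73 ≤ 73 — fails; (c) 60 ≤ 73 — fails.
  Not every element is met, so the shareholder fails to carry Stage 1.
So the board prevails.

board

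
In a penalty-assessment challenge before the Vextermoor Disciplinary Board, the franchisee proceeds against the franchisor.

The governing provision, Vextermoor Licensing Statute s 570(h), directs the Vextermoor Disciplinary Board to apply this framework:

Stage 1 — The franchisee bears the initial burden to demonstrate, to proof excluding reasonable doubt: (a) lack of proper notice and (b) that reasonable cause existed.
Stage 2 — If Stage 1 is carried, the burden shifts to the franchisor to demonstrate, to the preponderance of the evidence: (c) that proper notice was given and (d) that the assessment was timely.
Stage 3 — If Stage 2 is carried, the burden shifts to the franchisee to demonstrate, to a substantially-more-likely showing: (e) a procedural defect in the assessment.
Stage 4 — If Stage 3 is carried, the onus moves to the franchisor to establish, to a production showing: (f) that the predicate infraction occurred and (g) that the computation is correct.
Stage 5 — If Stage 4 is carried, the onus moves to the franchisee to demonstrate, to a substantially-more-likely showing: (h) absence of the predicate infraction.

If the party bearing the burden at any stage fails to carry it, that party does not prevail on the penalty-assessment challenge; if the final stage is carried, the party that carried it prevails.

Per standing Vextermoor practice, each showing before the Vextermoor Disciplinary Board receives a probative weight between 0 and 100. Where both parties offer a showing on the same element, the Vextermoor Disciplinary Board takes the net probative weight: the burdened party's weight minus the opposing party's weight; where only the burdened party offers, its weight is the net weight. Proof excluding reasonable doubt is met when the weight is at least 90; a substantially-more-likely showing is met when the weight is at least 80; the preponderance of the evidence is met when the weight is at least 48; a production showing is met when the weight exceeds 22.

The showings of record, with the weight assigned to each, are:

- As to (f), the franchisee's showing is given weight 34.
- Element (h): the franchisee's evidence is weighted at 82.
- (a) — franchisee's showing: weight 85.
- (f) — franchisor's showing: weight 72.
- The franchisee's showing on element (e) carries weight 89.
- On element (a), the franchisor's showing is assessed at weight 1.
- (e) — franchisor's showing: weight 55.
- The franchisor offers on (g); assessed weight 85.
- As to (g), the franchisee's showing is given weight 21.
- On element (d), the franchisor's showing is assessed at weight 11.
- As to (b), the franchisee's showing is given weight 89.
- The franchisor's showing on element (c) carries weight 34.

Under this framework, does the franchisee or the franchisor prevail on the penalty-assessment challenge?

franchisor

Stage 1 (franchisee, proof excluding reasonable doubt, weight is at least 90): (a) net 85−1=84 < 90 — fails; (b) 89 < 90 — fails.
  Stage 1 not carried; the franchisee fails its burden.
The franchisor prevails.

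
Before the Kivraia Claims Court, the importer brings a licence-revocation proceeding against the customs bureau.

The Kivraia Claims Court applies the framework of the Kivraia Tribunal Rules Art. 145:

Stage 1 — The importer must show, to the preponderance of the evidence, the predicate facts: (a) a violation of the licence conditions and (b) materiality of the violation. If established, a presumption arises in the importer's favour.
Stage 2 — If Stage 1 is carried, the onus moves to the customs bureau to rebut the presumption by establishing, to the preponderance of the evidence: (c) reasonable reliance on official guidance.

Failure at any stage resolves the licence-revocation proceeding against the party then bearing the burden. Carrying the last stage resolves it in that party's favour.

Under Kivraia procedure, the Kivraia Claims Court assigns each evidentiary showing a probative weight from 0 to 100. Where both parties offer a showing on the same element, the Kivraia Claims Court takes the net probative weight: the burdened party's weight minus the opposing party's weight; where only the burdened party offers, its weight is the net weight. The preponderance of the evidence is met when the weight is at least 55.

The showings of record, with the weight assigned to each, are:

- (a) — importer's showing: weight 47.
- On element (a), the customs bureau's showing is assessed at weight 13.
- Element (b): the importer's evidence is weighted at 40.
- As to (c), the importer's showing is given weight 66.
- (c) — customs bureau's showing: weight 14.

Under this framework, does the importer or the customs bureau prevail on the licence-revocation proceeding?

customs bureau

Stage 1 — burden on importer; standard: the preponderance of the evidence (weight is at least 55).
    (a): 47 − 13 = 34 < 55 [not met]
    (b): 40 < 55 [not met]
  Stage 1 not carried; the importer fails its burden.
The customs bureau prevails.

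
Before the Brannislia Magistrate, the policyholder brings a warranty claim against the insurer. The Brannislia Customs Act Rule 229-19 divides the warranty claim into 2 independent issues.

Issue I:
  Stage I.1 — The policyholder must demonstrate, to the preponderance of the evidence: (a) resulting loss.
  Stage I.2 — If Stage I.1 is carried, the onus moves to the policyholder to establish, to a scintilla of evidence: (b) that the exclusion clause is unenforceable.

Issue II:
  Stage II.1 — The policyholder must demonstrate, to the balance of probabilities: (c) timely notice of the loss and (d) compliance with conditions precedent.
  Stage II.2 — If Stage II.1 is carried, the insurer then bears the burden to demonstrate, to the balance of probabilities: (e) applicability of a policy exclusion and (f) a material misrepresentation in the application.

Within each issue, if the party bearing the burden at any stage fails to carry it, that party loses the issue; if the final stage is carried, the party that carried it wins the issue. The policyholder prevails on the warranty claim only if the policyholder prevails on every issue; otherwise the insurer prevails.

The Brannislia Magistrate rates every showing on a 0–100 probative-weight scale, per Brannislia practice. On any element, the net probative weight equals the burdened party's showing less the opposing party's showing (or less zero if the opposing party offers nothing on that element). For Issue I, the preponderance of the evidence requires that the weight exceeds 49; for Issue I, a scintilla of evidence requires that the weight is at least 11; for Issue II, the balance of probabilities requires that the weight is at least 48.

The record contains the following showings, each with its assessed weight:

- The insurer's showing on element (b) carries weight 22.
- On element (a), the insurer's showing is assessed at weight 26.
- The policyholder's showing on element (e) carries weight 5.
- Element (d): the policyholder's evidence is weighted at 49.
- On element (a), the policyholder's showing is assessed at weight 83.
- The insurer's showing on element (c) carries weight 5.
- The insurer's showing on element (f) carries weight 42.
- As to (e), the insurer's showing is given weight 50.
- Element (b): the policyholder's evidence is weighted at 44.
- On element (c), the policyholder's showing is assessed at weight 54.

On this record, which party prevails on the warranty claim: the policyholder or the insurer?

policyholder

— Issue I —
At Stage I.1 the policyholder must meet the preponderance of the evidence (weight exceeds 49): on (a) the weight is 83 less the opposing 26 gives net 57, which does exceed 49, so (a) meets the standard.
  Stage I.1 carried; the burden remains with the policyholder.
At Stage I.2 the policyholder must meet a scintilla of evidence (weight is at least 11): on (b) the weight is 44 less the opposing 22 gives net 22, which does reach 11, so (b) meets the standard.
  The policyholder carries the last stage.
All stages carried — the policyholder prevails on this issue.
— Issue II —
Stage II.1 (policyholder, the balance of probabilities, weight is at least 48): (c) net 54−5=49 ≥ 48 — meets; (d) 49 ≥ 48 — meets.
  Stage II.1 carried; the burden shifts to the insurer.
Stage II.2 (insurer, the balance of probabilities, weight is at least 48): (e) net 50−5=45 < 48 — fails; (f) 42 < 48 — fails.
  Stage II.2 not carried; the insurer fails its burden.
So the policyholder prevails on this issue.
Per-issue: Issue I → policyholder; Issue II → policyholder. The policyholder must prevail on every issue; overall, the policyholder prevails.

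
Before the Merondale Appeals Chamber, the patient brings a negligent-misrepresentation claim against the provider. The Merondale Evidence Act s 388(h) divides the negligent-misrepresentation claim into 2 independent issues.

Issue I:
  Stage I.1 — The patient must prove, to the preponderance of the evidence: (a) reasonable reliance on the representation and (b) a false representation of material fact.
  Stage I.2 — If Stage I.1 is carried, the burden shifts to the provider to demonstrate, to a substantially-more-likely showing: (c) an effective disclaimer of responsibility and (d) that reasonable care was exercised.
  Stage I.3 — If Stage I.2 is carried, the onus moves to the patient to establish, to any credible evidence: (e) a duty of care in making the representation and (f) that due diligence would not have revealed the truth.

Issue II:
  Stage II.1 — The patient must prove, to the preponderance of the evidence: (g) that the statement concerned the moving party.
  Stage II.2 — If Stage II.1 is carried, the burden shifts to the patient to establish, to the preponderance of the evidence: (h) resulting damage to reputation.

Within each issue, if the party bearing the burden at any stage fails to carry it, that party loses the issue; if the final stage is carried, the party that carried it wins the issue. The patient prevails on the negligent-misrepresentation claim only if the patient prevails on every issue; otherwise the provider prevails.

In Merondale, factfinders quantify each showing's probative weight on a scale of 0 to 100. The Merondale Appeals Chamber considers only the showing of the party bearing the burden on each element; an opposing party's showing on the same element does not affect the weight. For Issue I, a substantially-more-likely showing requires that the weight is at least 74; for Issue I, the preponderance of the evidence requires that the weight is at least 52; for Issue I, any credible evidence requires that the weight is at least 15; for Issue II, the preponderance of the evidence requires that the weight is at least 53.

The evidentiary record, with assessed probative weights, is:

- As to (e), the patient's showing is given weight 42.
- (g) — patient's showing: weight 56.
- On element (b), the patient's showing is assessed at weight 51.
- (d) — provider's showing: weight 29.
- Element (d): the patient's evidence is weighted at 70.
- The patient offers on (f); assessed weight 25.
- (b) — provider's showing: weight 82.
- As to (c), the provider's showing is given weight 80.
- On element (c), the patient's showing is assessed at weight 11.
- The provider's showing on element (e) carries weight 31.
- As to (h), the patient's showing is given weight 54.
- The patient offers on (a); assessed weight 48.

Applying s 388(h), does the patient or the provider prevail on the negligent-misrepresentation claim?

— Issue I —
Stage I.1 — burden on patient; standard: the preponderance of the evidence (weight is at least 52).
    (a): 48 < 52 [not met]
    (b): 51 (provider's 82 disregarded) < 52 [not met]
  The patient does not carry Stage I.1.
The provider prevails on this issue.
— Issue II —
At Stage II.1 the patient must meet the preponderance of the evidence (weight is at least 53): on (g) the weight is 56, which does reach 53, so (g) meets the standard.
  Stage II.1 is satisfied; the patient continues to bear the burden.
At Stage II.2 the patient must meet the preponderance of the evidence (weight is at least 53): on (h) the weight is 54, which does reach 53, so (h) meets the standard.
  All elements met at the final stage.
Every stage carried; the patient prevails on this issue.
Per-issue: Issue I → provider; Issue II → patient. The patient must prevail on every issue; overall, the provider prevails.

provider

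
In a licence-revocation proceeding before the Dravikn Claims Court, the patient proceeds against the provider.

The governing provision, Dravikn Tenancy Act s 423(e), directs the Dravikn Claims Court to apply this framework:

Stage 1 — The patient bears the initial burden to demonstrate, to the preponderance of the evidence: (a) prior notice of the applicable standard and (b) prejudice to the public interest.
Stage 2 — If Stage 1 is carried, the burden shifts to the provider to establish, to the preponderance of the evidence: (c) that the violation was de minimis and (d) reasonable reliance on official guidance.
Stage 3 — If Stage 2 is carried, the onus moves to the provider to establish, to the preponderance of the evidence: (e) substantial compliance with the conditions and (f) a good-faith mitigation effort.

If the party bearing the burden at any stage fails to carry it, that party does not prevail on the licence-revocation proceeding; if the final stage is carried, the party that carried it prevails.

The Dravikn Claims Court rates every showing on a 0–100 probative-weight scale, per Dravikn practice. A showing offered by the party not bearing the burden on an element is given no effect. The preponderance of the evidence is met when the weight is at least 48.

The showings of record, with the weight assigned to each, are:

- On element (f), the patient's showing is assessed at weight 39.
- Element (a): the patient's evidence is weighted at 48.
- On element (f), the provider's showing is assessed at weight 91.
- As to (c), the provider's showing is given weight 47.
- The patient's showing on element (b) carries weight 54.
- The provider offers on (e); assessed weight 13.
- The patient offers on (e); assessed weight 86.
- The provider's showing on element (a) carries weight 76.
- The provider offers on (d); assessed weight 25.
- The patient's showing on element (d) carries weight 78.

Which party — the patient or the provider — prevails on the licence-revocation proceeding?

Stage 1 (patient, the preponderance of the evidence, weight is at least 48): (a) 48 (provider's 76 disregarded) ≥ 48 — meets; (b) 54 ≥ 48 — meets.
  The patient carries Stage 1; the provider now bears the burden.
Stage 2 (provider, the preponderance of the evidence, weight is at least 48): (c) 47 < 48 — fails; (d) 25 (patient's 78 disregarded) < 48 — fails.
  The provider does not carry Stage 2.
The analysis ends at Stage 2; the patient prevails.

patient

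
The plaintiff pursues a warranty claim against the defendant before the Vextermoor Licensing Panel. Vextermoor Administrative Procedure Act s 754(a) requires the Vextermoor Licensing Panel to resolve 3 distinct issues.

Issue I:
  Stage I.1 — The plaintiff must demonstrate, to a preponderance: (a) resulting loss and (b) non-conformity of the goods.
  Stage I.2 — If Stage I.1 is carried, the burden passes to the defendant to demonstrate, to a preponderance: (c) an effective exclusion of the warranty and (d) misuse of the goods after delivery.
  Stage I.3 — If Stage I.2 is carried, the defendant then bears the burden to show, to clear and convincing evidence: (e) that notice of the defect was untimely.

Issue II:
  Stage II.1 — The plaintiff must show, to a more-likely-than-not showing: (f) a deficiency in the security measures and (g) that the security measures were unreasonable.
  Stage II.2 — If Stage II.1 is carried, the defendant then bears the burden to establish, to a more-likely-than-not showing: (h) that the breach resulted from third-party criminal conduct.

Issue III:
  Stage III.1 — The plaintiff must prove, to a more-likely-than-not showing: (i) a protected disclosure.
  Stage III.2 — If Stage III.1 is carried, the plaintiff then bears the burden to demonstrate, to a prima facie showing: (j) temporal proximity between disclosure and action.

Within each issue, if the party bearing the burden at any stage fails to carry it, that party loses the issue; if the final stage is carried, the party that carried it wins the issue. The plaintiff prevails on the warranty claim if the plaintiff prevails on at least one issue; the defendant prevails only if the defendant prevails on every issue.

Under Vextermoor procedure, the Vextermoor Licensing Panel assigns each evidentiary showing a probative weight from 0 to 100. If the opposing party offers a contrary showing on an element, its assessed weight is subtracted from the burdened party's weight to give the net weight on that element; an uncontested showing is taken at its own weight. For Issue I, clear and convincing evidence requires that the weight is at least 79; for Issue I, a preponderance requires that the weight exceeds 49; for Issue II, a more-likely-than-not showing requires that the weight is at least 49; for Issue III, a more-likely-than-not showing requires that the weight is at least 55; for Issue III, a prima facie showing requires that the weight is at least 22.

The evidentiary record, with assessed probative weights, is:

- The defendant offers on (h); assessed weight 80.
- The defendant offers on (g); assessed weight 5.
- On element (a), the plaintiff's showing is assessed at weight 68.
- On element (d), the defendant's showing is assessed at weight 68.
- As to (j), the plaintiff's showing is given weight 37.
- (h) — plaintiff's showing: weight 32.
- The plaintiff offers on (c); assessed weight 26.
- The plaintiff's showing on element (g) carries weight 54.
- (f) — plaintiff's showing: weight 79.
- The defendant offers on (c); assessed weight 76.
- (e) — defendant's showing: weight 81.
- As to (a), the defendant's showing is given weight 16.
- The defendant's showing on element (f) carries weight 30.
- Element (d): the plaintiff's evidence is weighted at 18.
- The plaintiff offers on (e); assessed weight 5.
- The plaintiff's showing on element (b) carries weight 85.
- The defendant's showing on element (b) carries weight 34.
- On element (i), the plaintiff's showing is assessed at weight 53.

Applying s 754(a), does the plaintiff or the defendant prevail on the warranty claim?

plaintiff

— Issue I —
At Stage I.1 the plaintiff must meet a preponderance (weight exceeds 49): on (a) the weight is 68 less the opposing 16 gives net 52, which does exceed 49, so (a) meets the standard; on (b) the weight is 85 less the opposing 34 gives net 51, > 49, so (b) meets the standard.
  The plaintiff carries Stage I.1; the defendant now bears the burden.
At Stage I.2 the defendant must meet a preponderance (weight exceeds 49): on (c) the weight is 76 less the opposing 26 gives net 50, which does exceed 49, so (c) meets the standard; on (d) the weight is 68 less the opposing 18 gives net 50, which does exceed 49, so (d) meets the standard.
  Stage I.2 carried; the burden remains with the defendant.
At Stage I.3 the defendant must meet clear and convincing evidence (weight is at least 79): on (e) the weight is 81 less the opposing 5 gives net 76, < 79, so (e) does not meet the standard.
  The defendant does not carry Stage I.3.
The analysis ends at Stage I.3; the plaintiff prevails on this issue.
— Issue II —
At Stage II.1 the plaintiff must meet a more-likely-than-not showing (weight is at least 49): on (f) the weight is 79 less the opposing 30 gives net 49, which does reach 49, so (f) meets the standard; on (g) the weight is 54 less the opposing 5 gives net 49, which does reach 49, so (g) meets the standard.
  Stage II.1 is satisfied; the onus moves to the defendant.
At Stage II.2 the defendant must meet a more-likely-than-not showing (weight is at least 49): on (h) the weight is 80 less the opposing 32 gives net 48, which does not reach 49, so (h) does not meet the standard.
  Stage II.2 not carried; the defendant fails its burden.
The analysis ends at Stage II.2; the plaintiff prevails on this issue.
— Issue III —
Stage III.1 (plaintiff, a more-likely-than-not showing, weight is at least 55): (i) 53 < 55 — fails.
  Stage III.1 not carried; the plaintiff fails its burden.
So the defendant prevails on this issue.
Per-issue: Issue I → plaintiff; Issue II → plaintiff; Issue III → defendant. The plaintiff must prevail on at least one issue; overall, the plaintiff prevails.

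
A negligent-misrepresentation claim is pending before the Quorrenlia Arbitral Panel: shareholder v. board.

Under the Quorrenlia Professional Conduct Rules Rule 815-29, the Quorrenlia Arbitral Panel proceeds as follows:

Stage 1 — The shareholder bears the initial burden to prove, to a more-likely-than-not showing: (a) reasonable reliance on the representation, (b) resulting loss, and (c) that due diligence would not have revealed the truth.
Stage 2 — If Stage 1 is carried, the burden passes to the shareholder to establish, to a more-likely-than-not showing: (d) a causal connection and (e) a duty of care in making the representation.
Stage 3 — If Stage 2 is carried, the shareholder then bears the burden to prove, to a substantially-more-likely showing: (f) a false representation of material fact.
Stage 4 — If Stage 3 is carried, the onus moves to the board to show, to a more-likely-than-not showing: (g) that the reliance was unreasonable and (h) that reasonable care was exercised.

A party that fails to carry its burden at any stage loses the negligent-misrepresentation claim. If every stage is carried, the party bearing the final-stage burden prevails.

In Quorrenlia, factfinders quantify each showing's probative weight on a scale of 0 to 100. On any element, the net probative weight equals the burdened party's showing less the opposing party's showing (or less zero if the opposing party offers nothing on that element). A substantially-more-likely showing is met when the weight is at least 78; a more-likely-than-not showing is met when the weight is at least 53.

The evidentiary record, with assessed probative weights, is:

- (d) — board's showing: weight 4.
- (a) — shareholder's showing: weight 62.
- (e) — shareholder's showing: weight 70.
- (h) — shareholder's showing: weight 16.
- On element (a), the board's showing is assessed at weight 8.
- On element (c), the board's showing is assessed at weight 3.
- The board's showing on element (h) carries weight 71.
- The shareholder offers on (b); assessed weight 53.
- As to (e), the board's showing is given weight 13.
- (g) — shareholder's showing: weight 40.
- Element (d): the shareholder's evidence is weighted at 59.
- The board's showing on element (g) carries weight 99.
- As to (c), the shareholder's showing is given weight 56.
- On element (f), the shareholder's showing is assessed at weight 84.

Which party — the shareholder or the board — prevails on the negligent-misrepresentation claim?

board

At Stage 1 the shareholder must meet a more-likely-than-not showing (weight is at least 53): on (a) the weight is 62 less the opposing 8 gives net 54, which does reach 53, so (a) meets the standard; on (b) the weight is 53, which does reach 53, so (b) meets the standard; on (c) the weight is 56 less the opposing 3 gives net 53, ≥ 53, so (c) meets the standard.
  Stage 1 carried; the burden remains with the shareholder.
At Stage 2 the shareholder must meet a more-likely-than-not showing (weight is at least 53): on (d) the weight is 59 less the opposing 4 gives net 55, which does reach 53, so (d) meets the standard; on (e) the weight is 70 less the opposing 13 gives net 57, ≥ 53, so (e) meets the standard.
  Stage 2 carried; the burden remains with the shareholder.
At Stage 3 the shareholder must meet a substantially-more-likely showing (weight is at least 78): on (f) the weight is 84, which does reach 78, so (f) meets the standard.
  All elements met. The burden passes to the board.
At Stage 4 the board must meet a more-likely-than-not showing (weight is at least 53): on (g) the weight is 99 less the opposing 40 gives net 59, ≥ 53, so (g) meets the standard; on (h) the weight is 71 less the opposing 16 gives net 55, which does reach 53, so (h) meets the standard.
  All elements met at the final stage.
All stages carried — the board prevails.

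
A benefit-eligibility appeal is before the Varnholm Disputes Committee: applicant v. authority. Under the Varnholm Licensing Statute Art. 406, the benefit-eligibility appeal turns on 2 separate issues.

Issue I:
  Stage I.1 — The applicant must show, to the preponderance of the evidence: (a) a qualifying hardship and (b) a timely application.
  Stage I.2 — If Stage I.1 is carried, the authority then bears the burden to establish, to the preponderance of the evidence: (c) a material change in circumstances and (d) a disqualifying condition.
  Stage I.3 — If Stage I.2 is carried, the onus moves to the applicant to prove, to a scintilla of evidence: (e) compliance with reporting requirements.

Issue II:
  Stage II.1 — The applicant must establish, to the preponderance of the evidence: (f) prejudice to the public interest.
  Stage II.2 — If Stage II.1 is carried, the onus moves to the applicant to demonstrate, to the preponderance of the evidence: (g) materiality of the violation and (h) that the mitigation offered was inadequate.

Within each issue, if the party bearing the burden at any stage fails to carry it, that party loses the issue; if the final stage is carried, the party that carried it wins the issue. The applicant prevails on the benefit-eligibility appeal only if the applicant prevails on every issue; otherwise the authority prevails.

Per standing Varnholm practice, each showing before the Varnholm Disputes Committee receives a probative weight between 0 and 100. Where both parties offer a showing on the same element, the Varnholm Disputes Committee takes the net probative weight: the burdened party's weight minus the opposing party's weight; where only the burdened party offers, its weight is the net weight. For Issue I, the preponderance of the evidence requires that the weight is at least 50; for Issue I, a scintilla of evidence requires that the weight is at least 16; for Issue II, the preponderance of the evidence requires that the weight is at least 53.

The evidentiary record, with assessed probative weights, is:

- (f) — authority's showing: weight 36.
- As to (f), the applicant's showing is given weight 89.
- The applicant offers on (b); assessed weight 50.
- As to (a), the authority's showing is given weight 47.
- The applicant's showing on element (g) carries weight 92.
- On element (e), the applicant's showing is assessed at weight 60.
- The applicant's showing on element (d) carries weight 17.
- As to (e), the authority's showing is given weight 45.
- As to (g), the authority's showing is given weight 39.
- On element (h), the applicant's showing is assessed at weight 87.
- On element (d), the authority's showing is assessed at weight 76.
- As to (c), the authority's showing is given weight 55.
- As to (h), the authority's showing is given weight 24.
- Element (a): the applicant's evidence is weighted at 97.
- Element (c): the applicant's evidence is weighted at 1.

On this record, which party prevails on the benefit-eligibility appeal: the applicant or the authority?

— Issue I —
Stage I.1 — burden on applicant; standard: the preponderance of the evidence (weight is at least 50).
    (a): 97 − 47 = 50 ≥ 50 [met]
    (b): 50 ≥ 50 [met]
  Stage I.1 is satisfied; the onus moves to the authority.
Stage I.2 — burden on authority; standard: the preponderance of the evidence (weight is at least 50).
    (c): 55 − 1 = 54 ≥ 50 [met]
    (d): 76 − 17 = 59 ≥ 50 [met]
  Stage I.2 carried; the burden shifts to the applicant.
Stage I.3 — burden on applicant; standard: a scintilla of evidence (weight is at least 16).
    (e): 60 − 45 = 15 < 16 [not met]
  The applicant does not carry Stage I.3.
The authority prevails on this issue.
— Issue II —
At Stage II.1 the applicant must meet the preponderance of the evidence (weight is at least 53): on (f) the weight is 89 less the opposing 36 gives net 53, which does reach 53, so (f) meets the standard.
  Stage II.1 carried; the burden remains with the applicant.
At Stage II.2 the applicant must meet the preponderance of the evidence (weight is at least 53): on (g) the weight is 92 less the opposing 39 gives net 53, which does reach 53, so (g) meets the standard; on (h) the weight is 87 less the opposing 24 gives net 63, which does reach 53, so (h) meets the standard.
  Stage II.2 carried; the final stage is satisfied.
With every stage satisfied, the applicant prevails on this issue.
Per-issue: Issue I → authority; Issue II → applicant. The applicant must prevail on every issue; overall, the authority prevails.

authority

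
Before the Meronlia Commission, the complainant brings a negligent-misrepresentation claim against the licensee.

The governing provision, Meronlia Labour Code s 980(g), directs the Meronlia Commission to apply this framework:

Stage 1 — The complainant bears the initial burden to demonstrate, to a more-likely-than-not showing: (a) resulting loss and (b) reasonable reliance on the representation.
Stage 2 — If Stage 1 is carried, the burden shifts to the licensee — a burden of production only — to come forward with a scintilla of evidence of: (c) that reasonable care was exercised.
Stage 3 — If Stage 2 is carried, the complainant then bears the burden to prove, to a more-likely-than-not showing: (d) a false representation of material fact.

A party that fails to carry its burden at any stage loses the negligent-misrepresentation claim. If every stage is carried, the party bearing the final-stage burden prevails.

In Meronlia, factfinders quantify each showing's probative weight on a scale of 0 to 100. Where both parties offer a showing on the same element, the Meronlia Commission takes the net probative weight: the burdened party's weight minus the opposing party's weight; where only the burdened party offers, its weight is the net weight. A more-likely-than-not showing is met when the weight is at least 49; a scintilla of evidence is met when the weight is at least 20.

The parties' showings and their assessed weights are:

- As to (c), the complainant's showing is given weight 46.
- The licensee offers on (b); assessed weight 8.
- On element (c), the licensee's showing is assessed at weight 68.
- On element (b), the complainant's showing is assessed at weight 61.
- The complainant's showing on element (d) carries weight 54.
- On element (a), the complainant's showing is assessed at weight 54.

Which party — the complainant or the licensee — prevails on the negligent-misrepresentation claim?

Stage 1 (complainant, a more-likely-than-not showing, weight is at least 49): (a) 54 ≥ 49 — meets; (b) net 61−8=53 ≥ 49 — meets.
  All elements met. The burden passes to the licensee.
Stage 2 (licensee, a scintilla of evidence, weight is at least 20): (c) net 68−46=22 ≥ 20 — meets.
  Stage 2 is satisfied; the onus moves to the complainant.
Stage 3 (complainant, a more-likely-than-not showing, weight is at least 49): (d) 54 ≥ 49 — meets.
  The complainant carries the last stage.
All stages carried — the complainant prevails.

complainant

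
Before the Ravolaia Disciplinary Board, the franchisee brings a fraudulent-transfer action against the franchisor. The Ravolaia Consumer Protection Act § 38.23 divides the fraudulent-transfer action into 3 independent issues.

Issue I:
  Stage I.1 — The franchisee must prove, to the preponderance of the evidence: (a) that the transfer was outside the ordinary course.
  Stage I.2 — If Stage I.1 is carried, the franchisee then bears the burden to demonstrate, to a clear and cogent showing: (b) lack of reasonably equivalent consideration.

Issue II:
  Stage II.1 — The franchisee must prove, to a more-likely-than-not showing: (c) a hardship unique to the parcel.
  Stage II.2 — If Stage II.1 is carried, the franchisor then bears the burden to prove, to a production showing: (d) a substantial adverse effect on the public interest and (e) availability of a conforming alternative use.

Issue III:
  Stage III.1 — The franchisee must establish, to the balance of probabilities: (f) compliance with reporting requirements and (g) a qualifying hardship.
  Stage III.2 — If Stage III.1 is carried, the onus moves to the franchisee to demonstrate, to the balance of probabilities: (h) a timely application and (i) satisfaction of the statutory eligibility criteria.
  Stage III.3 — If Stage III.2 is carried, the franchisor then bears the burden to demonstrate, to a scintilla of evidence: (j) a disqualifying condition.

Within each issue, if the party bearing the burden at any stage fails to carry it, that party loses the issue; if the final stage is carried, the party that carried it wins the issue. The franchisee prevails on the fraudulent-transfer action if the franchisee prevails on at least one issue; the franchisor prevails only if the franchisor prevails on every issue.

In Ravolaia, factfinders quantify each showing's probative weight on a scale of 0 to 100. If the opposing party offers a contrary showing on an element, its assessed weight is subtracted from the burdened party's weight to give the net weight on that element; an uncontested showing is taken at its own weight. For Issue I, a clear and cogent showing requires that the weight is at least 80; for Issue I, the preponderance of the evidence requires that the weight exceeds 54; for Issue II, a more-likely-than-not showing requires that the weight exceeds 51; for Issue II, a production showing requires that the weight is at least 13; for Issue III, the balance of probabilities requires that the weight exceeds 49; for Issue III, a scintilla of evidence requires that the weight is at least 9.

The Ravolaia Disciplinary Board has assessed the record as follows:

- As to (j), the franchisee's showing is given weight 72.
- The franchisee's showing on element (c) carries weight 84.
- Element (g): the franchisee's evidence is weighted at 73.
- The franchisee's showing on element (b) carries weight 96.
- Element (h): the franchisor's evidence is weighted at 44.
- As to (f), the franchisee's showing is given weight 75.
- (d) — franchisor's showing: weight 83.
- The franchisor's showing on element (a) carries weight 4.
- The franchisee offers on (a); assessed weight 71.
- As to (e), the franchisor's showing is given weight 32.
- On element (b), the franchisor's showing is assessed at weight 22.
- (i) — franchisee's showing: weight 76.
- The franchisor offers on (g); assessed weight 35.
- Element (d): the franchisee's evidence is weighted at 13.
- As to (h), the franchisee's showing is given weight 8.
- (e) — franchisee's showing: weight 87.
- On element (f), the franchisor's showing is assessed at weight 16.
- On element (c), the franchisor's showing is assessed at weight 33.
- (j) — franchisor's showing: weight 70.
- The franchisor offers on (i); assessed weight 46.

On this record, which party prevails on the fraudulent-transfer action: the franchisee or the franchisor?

franchisor

— Issue I —
Stage I.1 — burden on franchisee; standard: the preponderance of the evidence (weight exceeds 54).
    (a): 71 − 4 = 67 > 54 [met]
  Stage I.1 is satisfied; the franchisee continues to bear the burden.
Stage I.2 — burden on franchisee; standard: a clear and cogent showing (weight is at least 80).
    (b): 96 − 22 = 74 < 80 [not met]
  Stage I.2 not carried; the franchisee fails its burden.
So the franchisor prevails on this issue.
— Issue II —
At Stage II.1 the franchisee must meet a more-likely-than-not showing (weight exceeds 51): on (c) the weight is 84 less the opposing 33 gives net 51, which does not exceed 51, so (c) does not meet the standard.
  The franchisee does not carry Stage II.1.
The franchisor prevails on this issue.
— Issue III —
Stage III.1 (franchisee, the balance of probabilities, weight exceeds 49): (f) net 75−16=59 > 49 — meets; (g) net 73−35=38 ≤ 49 — fails.
  The franchisee does not carry Stage III.1.
So the franchisor prevails on this issue.
Per-issue: Issue I → franchisor; Issue II → franchisor; Issue III → franchisor. The franchisee must prevail on at least one issue; overall, the franchisor prevails.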